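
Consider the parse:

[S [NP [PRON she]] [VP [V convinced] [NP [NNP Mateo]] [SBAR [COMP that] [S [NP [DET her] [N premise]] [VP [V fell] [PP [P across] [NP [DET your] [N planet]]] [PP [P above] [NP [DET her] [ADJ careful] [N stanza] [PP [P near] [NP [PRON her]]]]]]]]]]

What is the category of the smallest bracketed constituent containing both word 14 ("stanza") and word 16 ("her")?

Word 14 lies under S → VP → SBAR → S → VP → PP → NP → N; word 16 lies under S → VP → SBAR → S → VP → PP → NP → PP → NP → PRON. The lowest shared node is the NP.

NP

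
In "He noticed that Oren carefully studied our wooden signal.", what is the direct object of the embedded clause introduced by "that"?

our wooden signal

"studied" heads the VP of the embedded clause introduced by "that", and "our wooden signal" is its direct object.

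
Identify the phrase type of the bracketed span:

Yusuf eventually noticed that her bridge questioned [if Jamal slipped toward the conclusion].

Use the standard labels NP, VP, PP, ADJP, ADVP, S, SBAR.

SBAR

The bracketed span "if Jamal slipped toward the conclusion" is headed by "if", making it a subordinate clause (SBAR).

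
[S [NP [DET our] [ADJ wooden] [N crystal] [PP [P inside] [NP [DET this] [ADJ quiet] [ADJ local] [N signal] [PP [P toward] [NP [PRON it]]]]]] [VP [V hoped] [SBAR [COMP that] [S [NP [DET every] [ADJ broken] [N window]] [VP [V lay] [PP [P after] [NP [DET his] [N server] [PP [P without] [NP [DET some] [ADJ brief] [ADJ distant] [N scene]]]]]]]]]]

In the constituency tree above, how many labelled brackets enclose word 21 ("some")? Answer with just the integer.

10

Path from the root down to the word: S → VP → SBAR → S → VP → PP → NP → PP → NP → DET. That is 10 enclosing brackets.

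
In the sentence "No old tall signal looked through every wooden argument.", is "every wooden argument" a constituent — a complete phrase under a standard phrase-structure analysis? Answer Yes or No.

Yes

The sequence corresponds to a single NP node — the noun phrase "every wooden argument".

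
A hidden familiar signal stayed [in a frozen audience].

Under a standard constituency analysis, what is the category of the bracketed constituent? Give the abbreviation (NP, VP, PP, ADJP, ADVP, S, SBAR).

PP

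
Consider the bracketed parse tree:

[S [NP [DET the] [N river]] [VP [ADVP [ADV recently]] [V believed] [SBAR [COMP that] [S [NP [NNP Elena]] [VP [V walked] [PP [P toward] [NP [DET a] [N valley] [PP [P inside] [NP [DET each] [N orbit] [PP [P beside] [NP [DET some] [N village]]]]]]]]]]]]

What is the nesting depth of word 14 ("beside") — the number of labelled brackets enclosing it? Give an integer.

11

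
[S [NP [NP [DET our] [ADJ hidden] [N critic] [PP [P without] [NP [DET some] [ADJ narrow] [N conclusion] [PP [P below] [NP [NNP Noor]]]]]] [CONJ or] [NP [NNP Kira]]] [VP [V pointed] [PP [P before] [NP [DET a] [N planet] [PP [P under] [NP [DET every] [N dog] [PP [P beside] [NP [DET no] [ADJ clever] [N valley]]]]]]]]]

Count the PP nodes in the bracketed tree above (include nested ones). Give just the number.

5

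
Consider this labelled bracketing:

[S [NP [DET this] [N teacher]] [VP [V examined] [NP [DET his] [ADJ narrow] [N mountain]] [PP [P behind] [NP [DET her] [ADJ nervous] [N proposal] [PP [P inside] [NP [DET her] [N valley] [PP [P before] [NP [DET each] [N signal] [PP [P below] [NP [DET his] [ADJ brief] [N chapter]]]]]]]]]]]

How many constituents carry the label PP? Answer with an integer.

4

Scanning left to right, an opening `[PP` appears at word positions 7, 11, 14, 17 — 4 in total.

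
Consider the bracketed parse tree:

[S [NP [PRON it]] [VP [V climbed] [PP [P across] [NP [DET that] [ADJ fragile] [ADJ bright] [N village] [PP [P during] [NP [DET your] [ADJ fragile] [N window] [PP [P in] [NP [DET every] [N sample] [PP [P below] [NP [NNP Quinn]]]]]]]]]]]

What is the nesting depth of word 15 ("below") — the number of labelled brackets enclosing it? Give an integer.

10

The word sits inside P, which is inside PP, inside NP, inside PP, inside NP, inside PP, inside NP, inside PP, inside VP, inside S — 10 brackets in all.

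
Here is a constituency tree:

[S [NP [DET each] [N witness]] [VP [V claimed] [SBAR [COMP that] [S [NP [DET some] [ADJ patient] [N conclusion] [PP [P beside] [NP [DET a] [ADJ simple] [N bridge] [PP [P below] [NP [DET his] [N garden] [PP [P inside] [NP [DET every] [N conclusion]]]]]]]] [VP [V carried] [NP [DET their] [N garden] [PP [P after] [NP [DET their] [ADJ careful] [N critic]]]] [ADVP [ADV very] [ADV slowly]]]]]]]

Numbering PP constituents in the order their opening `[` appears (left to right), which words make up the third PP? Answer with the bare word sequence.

In left-to-right order the PP constituents are "beside a simple bridge below his garden inside every conclusion"; "below his garden inside every conclusion"; "inside every conclusion"; "after their careful critic". Number 3 is "inside every conclusion".

inside every conclusion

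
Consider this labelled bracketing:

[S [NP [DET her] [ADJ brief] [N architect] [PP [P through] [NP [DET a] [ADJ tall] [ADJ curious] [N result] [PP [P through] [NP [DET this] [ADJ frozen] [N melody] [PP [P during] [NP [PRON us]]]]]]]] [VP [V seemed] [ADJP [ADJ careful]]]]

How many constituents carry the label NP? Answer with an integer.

Scanning left to right, an opening `[NP` appears at word positions 1, 5, 10, 14 — 4 in total.

4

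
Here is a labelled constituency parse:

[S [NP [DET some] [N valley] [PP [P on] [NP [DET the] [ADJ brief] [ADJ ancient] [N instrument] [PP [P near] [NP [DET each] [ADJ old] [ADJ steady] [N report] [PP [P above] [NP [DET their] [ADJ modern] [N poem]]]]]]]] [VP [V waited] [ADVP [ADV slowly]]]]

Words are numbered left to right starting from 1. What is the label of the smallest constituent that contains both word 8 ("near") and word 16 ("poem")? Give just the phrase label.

PP

Both words fall inside [PP near each old steady report above their modern poem] (words 8–16), and no smaller constituent contains them both. Label: PP.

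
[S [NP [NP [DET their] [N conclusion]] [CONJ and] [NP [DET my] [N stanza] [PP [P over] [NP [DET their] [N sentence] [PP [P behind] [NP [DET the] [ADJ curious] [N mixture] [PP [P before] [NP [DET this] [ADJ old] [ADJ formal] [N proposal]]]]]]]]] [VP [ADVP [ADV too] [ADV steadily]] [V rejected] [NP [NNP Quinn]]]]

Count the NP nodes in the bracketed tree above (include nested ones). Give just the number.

The NP constituents are: [NP their conclusion and my stanza over their sentence behind the curious mixture before this old formal proposal]; [NP their conclusion]; [NP my stanza over their sentence behind the curious mixture before this old formal proposal]; [NP their sentence behind the curious mixture before this old formal proposal]; [NP the curious mixture before this old formal proposal]; [NP this old formal proposal] …. Total: 7.

7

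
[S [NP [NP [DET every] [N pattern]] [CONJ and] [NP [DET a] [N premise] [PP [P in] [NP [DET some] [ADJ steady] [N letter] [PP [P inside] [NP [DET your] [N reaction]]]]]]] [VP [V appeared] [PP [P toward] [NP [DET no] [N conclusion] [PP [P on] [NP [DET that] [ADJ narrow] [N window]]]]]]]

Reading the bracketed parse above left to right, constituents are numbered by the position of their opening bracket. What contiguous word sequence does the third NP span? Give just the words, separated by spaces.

In left-to-right order the NP constituents are "every pattern and a premise in some steady letter inside your reaction"; "every pattern"; "a premise in some steady letter inside your reaction"; "some steady letter inside your reaction"; "your reaction"; "no conclusion on that narrow window"; "that narrow window". Number 3 is "a premise in some steady letter inside your reaction".

a premise in some steady letter inside your reaction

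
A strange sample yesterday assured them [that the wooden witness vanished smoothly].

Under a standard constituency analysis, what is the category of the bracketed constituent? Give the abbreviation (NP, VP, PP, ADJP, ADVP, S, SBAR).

"that" is the head of the bracketed span, so the span is a subordinate clause: SBAR.

SBAR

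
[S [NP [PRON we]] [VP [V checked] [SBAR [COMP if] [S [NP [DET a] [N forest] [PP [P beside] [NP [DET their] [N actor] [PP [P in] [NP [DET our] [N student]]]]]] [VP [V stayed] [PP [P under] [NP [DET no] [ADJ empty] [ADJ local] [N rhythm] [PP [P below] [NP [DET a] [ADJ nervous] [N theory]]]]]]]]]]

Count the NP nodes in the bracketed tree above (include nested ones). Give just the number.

6

Listing each NP by its span: [NP we]; [NP a forest beside their actor in our student]; [NP their actor in our student]; [NP our student]; [NP no empty local rhythm below a nervous theory]; [NP a nervous theory] — that makes 6.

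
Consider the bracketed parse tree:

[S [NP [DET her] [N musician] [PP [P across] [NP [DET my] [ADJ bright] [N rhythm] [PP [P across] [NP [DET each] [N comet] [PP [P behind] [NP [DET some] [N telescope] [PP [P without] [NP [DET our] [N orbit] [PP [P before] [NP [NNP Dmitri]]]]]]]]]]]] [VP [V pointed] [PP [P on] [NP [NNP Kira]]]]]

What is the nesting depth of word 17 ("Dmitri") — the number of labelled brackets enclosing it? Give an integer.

Path from the root down to the word: S → NP → PP → NP → PP → NP → PP → NP → PP → NP → PP → NP → NNP. That is 13 enclosing brackets.

13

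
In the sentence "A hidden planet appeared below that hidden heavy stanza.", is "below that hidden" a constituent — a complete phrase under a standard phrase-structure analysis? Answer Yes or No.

The sequence begins inside the preposition "below" and ends inside the noun phrase "that hidden heavy stanza"; it crosses a phrase boundary, so no single node in the tree spans exactly those words.

No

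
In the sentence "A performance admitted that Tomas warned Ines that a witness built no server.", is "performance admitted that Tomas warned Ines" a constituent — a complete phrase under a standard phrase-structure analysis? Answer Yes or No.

No

The smallest constituent containing the whole sequence is the clause [S a performance admitted that Tomas warned Ines that a witness built no server], but the sequence is only part of it — it straddles the boundary between noun phrase "a performance" and verb phrase "admitted that Tomas warned Ines that a witness built no server".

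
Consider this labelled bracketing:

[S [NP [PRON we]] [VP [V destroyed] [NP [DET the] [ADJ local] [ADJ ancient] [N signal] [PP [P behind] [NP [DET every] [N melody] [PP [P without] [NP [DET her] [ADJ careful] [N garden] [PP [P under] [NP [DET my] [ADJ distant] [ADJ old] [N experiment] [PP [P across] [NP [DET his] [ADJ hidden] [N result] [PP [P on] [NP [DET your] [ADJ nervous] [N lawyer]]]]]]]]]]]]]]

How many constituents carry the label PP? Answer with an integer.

5

Listing each PP by its span: [PP behind every melody without her careful garden under my distant old experiment across his hidden result on your nervous lawyer]; [PP without her careful garden under my distant old experiment across his hidden result on your nervous lawyer]; [PP under my distant old experiment across his hidden result on your nervous lawyer]; [PP across his hidden result on your nervous lawyer]; [PP on your nervous lawyer] — that makes 5.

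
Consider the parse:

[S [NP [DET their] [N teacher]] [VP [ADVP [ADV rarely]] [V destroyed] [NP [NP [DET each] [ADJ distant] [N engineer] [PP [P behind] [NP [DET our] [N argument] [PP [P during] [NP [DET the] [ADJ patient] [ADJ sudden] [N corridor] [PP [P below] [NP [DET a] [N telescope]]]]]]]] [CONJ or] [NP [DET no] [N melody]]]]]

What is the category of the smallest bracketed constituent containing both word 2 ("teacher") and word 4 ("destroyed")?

Word 2 lies under S → NP → N; word 4 lies under S → VP → V. The lowest shared node is the S.

S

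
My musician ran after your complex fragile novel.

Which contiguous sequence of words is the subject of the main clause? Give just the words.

my musician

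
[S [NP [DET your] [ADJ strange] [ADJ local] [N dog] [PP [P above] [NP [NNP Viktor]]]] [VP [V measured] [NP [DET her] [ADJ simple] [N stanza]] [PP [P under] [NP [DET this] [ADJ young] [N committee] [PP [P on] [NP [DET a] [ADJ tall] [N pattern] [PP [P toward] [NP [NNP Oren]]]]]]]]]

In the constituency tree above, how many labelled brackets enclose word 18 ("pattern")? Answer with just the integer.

7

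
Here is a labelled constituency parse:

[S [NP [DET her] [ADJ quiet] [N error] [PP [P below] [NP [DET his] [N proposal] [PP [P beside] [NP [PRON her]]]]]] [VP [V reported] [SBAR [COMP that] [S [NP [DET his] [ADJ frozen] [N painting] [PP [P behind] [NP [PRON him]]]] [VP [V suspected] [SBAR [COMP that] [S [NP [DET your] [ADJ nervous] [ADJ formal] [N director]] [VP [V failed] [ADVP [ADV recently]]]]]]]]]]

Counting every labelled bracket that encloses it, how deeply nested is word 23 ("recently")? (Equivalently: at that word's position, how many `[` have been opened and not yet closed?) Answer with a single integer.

10

The word sits inside ADV, which is inside ADVP, inside VP, inside S, inside SBAR, inside VP, inside S, inside SBAR, inside VP, inside S — 10 brackets in all.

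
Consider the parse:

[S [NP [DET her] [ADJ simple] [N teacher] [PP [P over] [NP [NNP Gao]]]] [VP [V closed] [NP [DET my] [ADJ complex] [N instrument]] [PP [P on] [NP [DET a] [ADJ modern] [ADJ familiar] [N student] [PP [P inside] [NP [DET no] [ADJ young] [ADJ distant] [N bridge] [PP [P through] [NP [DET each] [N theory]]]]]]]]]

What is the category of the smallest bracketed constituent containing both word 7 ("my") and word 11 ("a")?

VP

Both words fall inside [VP closed my complex instrument on a modern familiar student inside no young distant bridge through each theory] (words 6–22), and no smaller constituent contains them both. Label: VP.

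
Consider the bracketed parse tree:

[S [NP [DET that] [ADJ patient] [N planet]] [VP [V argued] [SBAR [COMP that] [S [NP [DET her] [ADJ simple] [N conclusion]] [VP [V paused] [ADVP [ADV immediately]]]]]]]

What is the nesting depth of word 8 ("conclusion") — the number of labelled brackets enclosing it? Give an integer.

Path from the root down to the word: S → VP → SBAR → S → NP → N. That is 6 enclosing brackets.

6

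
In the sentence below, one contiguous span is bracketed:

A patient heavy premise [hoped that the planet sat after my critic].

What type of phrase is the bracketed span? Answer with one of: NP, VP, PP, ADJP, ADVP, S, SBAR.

VP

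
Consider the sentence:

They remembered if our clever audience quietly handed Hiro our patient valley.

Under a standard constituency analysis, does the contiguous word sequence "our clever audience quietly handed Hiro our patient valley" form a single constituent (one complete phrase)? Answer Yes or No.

These words form the whole clause headed by "handed", so yes — one constituent.

Yes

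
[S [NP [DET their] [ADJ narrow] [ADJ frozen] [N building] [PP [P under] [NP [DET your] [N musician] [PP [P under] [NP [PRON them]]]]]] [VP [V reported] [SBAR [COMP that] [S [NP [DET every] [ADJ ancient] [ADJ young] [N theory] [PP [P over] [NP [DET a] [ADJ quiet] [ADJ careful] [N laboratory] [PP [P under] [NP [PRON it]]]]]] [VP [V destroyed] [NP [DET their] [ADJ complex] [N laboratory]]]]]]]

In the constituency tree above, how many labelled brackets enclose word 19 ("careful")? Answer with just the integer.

8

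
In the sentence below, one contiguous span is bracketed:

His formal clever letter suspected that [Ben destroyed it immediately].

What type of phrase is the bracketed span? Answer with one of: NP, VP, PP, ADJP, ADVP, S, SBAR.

S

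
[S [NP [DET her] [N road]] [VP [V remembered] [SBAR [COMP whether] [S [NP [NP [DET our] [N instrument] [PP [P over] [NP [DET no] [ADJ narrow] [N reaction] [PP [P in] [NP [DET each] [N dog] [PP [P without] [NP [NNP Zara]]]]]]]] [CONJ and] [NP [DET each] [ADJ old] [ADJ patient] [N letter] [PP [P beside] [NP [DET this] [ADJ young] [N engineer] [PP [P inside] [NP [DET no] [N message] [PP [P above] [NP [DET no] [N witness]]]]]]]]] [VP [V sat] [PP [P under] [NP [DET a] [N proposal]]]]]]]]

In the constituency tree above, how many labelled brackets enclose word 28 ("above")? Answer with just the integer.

The word sits inside P, which is inside PP, inside NP, inside PP, inside NP, inside PP, inside NP, inside NP, inside S, inside SBAR, inside VP, inside S — 12 brackets in all.

12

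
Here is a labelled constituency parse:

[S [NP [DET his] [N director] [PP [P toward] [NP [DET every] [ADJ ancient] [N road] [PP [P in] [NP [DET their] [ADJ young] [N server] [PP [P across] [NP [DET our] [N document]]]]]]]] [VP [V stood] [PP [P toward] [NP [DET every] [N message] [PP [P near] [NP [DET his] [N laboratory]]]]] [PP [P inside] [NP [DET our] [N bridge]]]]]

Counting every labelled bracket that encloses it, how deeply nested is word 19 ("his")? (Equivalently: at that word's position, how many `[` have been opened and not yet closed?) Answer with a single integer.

7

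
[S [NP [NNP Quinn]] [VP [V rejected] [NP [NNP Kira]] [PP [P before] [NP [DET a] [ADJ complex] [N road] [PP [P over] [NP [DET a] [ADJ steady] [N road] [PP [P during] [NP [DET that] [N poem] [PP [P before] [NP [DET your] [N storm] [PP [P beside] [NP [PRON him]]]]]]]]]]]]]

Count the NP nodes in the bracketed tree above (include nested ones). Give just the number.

7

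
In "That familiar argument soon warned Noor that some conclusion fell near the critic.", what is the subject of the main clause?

that familiar argument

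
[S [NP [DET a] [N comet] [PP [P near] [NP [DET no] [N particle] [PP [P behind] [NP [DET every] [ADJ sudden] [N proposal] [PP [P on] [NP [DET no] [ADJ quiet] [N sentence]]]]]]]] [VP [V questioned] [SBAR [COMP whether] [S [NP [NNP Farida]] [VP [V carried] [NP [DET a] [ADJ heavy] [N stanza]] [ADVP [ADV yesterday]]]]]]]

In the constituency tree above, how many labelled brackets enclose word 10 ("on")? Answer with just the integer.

8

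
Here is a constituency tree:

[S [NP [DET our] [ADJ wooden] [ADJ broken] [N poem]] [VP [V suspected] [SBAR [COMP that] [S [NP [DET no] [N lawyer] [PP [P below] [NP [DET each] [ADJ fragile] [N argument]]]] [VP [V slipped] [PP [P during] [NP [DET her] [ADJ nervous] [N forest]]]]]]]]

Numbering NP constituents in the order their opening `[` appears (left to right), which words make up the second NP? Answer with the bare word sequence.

no lawyer below each fragile argument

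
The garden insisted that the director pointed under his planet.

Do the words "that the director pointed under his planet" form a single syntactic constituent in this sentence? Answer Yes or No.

"that the director pointed under his planet" is exactly the subordinate clause [SBAR that the director pointed under his planet], a complete constituent.

Yes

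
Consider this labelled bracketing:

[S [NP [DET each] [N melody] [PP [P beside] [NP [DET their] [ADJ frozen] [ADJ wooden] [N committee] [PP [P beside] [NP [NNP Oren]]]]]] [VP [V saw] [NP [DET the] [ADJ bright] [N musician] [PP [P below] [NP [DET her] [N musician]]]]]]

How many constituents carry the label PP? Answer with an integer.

Scanning left to right, an opening `[PP` appears at word positions 3, 8, 14 — 3 in total.

3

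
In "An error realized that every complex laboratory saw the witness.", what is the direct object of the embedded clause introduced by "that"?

the witness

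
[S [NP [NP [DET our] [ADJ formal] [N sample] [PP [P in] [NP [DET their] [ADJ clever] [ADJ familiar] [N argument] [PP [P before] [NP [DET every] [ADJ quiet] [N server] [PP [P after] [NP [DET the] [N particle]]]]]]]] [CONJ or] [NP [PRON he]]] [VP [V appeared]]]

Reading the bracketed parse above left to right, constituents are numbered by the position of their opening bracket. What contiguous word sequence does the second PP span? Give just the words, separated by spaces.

before every quiet server after the particle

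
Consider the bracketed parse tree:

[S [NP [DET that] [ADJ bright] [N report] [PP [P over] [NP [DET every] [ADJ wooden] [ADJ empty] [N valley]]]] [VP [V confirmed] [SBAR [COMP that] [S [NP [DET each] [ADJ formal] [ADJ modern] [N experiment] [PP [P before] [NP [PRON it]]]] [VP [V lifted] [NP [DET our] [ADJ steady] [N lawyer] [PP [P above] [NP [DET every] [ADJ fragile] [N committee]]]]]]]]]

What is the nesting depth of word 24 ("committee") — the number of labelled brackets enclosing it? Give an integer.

Path from the root down to the word: S → VP → SBAR → S → VP → NP → PP → NP → N. That is 9 enclosing brackets.

9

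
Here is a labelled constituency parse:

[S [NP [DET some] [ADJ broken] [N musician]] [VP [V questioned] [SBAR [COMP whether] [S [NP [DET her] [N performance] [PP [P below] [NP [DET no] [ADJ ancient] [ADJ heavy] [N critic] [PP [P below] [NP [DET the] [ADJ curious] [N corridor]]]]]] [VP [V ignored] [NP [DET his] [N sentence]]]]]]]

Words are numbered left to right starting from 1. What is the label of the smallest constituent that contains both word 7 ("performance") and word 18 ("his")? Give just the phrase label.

S

Word 7 lies under S → VP → SBAR → S → NP → N; word 18 lies under S → VP → SBAR → S → VP → NP → DET. The lowest shared node is the S.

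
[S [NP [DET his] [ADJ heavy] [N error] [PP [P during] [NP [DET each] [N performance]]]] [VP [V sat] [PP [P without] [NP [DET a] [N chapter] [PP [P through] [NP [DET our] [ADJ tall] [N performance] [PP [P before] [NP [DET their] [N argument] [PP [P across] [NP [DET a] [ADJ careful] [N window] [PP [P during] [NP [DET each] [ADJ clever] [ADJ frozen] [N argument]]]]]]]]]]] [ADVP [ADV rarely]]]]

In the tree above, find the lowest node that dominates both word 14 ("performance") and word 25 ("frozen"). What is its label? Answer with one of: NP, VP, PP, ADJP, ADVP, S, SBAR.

Both words fall inside [NP our tall performance before their argument across a careful window during each clever frozen argument] (words 12–26), and no smaller constituent contains them both. Label: NP.

NP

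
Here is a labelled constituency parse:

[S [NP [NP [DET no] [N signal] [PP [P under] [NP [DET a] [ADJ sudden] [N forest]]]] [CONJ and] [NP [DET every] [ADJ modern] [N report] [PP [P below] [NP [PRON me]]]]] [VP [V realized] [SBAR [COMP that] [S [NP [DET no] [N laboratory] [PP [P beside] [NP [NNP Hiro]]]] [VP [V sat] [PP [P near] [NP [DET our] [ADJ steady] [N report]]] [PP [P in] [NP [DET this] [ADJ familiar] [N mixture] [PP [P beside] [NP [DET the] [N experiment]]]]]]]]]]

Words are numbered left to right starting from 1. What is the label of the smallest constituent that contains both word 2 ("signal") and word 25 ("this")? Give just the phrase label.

S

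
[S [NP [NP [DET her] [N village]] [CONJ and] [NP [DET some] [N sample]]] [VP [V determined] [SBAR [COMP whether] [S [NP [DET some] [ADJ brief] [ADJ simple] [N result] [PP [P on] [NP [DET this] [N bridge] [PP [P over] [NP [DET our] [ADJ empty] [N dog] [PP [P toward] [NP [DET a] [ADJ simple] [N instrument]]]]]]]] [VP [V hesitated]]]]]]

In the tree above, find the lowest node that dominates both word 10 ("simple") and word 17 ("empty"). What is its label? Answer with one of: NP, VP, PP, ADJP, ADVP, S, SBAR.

Both words fall inside [NP some brief simple result on this bridge over our empty dog toward a simple instrument] (words 8–22), and no smaller constituent contains them both. Label: NP.

NP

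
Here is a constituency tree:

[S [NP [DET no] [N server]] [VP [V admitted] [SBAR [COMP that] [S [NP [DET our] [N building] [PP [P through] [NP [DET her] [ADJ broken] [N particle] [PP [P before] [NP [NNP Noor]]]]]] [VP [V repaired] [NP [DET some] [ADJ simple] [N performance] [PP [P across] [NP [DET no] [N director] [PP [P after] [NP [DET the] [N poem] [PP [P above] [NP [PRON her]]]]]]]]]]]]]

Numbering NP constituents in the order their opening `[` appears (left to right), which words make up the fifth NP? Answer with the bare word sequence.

some simple performance across no director after the poem above her

In left-to-right order the NP constituents are "no server"; "our building through her broken particle before Noor"; "her broken particle before Noor"; "Noor"; "some simple performance across no director after the poem above her"; "no director after the poem above her"; "the poem above her"; "her". Number 5 is "some simple performance across no director after the poem above her".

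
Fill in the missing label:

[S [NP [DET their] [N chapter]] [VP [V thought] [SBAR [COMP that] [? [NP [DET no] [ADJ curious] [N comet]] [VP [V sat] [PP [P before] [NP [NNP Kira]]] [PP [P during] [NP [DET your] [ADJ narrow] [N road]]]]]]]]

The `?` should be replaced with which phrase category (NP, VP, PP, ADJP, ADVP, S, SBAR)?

The `?` node immediately contains: NP, VP. That is the internal structure of a clause, so the label is S.

S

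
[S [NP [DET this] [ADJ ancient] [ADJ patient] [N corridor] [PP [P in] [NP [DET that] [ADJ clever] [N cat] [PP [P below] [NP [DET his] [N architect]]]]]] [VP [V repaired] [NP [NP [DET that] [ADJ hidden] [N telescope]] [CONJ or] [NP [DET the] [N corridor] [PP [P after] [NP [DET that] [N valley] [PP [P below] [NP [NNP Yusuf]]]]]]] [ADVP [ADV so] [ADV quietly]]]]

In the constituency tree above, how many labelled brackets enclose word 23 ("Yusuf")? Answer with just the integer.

9

Path from the root down to the word: S → VP → NP → NP → PP → NP → PP → NP → NNP. That is 9 enclosing brackets.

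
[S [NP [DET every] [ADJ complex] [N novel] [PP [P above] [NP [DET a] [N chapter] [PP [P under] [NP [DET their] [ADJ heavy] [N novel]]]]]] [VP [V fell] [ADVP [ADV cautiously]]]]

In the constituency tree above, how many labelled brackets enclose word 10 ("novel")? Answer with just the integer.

The word sits inside N, which is inside NP, inside PP, inside NP, inside PP, inside NP, inside S — 7 brackets in all.

7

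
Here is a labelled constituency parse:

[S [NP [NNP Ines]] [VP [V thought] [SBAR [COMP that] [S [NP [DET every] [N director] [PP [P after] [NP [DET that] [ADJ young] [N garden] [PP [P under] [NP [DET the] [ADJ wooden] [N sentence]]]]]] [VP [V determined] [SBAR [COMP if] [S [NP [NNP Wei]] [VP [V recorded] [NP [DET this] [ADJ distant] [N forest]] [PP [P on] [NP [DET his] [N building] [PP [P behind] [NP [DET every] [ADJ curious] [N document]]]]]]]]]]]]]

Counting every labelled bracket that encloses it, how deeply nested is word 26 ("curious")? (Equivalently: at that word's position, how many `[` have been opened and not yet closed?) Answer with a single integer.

13

Path from the root down to the word: S → VP → SBAR → S → VP → SBAR → S → VP → PP → NP → PP → NP → ADJ. That is 13 enclosing brackets.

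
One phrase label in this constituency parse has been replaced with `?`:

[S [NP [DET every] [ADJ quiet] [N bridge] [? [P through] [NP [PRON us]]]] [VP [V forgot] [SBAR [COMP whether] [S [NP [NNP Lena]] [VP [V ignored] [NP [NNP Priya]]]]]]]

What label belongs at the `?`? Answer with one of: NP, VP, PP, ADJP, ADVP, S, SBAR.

PP

Looking at what the `?` directly dominates — P 'through', NP — this is a prepositional phrase (PP).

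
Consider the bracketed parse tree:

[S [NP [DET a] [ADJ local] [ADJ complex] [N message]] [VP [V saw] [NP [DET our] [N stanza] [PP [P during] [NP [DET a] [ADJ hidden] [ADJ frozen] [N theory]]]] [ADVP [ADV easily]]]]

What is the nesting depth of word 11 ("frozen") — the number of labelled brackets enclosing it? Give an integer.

6

The word sits inside ADJ, which is inside NP, inside PP, inside NP, inside VP, inside S — 6 brackets in all.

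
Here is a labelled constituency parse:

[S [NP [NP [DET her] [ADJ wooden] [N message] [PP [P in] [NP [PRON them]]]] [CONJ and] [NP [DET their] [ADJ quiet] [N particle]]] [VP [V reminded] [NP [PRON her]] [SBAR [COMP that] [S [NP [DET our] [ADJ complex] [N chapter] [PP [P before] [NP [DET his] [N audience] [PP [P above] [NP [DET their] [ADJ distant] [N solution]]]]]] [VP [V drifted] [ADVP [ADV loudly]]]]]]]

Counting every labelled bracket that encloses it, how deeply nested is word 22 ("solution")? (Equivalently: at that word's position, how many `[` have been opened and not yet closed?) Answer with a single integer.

10

Counting open brackets not yet closed at "solution": [S [VP [SBAR [S [NP [PP [NP [PP [NP [N = 10.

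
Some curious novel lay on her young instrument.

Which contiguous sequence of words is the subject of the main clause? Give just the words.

some curious novel

The subject of the main clause is the NP immediately before the verb "lay": "some curious novel".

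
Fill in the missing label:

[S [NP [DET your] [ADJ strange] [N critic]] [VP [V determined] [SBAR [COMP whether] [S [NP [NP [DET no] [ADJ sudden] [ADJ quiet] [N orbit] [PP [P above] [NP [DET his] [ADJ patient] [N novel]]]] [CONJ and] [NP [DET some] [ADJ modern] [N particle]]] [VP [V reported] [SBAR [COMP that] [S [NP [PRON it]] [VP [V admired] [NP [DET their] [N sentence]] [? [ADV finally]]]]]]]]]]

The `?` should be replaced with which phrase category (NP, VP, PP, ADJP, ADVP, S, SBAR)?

ADVP

Looking at what the `?` directly dominates — ADV 'finally' — this is an adverb phrase (ADVP).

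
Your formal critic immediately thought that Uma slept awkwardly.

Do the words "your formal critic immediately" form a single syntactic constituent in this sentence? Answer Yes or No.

No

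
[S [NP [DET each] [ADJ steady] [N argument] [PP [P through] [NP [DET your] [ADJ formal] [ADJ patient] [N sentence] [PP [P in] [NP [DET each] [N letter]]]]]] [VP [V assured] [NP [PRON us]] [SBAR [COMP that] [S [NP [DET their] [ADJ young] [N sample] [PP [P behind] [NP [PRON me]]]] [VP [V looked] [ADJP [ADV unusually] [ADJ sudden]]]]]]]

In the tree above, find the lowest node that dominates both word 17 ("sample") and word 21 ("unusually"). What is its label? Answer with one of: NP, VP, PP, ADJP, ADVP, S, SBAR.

S

Word 17 lies under S → VP → SBAR → S → NP → N; word 21 lies under S → VP → SBAR → S → VP → ADJP → ADV. The lowest shared node is the S.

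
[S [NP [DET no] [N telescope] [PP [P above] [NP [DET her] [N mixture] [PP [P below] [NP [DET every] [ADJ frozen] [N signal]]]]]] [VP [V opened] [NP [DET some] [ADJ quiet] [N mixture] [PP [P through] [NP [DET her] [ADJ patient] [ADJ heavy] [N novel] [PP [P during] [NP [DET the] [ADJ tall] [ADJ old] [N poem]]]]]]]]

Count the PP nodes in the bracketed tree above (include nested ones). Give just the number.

Scanning left to right, an opening `[PP` appears at word positions 3, 6, 14, 19 — 4 in total.

4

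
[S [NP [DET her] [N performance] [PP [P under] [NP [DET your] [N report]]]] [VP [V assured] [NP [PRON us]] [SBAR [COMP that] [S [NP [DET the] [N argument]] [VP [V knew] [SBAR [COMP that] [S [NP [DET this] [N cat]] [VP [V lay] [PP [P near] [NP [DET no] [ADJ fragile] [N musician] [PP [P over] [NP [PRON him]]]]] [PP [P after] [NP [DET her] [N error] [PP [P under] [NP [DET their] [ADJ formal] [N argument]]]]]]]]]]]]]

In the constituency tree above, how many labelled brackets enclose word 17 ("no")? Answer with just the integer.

11

Counting open brackets not yet closed at "no": [S [VP [SBAR [S [VP [SBAR [S [VP [PP [NP [DET = 11.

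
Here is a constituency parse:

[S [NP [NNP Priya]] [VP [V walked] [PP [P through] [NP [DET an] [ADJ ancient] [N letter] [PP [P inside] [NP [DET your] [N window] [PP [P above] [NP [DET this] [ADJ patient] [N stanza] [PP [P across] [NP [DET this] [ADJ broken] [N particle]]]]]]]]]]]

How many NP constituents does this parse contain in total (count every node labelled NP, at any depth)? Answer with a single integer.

5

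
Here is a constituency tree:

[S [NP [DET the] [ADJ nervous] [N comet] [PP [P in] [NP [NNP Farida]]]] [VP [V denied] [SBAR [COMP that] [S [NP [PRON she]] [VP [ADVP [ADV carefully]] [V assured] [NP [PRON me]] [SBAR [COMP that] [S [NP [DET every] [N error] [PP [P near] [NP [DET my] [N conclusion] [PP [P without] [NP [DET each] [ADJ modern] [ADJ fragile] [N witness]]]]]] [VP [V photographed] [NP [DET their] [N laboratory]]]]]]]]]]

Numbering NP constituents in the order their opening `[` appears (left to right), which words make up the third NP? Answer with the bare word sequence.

she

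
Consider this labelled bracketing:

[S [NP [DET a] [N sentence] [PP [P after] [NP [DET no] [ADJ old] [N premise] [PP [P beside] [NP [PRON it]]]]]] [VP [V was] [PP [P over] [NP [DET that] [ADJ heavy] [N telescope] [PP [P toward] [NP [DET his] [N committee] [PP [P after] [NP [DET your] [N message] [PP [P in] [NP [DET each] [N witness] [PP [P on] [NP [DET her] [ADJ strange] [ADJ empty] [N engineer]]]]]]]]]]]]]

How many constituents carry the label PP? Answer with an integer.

7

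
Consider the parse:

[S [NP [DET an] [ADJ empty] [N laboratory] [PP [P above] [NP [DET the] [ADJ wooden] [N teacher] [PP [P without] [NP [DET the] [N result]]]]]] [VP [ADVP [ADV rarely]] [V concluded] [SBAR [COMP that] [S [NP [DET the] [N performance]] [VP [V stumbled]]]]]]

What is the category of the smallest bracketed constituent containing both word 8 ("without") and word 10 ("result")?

Both words fall inside [PP without the result] (words 8–10), and no smaller constituent contains them both. Label: PP.

PP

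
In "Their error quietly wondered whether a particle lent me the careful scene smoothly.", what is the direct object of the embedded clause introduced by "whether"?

the careful scene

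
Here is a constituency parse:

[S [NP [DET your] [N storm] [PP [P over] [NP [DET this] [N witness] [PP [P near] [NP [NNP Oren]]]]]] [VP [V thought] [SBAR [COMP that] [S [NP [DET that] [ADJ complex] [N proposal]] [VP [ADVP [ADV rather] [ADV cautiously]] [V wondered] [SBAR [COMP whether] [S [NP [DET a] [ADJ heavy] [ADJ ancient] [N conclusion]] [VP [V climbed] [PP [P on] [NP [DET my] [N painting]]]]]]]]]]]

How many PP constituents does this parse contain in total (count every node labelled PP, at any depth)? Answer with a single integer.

3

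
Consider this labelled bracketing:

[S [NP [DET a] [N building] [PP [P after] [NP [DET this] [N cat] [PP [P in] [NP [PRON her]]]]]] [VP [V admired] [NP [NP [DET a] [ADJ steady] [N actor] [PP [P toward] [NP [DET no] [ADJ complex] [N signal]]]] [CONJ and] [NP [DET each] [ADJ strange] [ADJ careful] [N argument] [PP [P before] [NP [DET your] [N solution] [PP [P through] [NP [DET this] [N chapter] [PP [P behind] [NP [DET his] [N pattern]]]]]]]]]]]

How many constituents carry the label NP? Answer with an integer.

10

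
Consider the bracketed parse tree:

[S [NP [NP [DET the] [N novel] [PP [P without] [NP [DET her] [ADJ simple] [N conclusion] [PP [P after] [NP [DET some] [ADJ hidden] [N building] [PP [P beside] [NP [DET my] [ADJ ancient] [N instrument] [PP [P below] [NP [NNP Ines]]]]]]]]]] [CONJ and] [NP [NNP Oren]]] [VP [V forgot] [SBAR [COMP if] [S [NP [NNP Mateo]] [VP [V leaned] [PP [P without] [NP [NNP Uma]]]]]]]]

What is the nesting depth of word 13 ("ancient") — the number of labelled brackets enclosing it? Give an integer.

10

Counting open brackets not yet closed at "ancient": [S [NP [NP [PP [NP [PP [NP [PP [NP [ADJ = 10.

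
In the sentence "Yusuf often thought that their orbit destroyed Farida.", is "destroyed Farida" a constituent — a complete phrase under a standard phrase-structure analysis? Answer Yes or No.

"destroyed Farida" is exactly the verb phrase [VP destroyed Farida], a complete constituent.

Yes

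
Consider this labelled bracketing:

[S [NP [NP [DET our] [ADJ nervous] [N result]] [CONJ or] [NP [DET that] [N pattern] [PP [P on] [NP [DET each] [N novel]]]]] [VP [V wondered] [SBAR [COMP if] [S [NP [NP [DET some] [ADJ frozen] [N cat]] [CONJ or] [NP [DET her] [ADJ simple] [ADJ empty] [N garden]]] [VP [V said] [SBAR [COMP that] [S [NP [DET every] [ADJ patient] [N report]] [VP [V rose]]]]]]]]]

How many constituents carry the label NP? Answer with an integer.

The NP constituents are: [NP our nervous result or that pattern on each novel]; [NP our nervous result]; [NP that pattern on each novel]; [NP each novel]; [NP some frozen cat or her simple empty garden]; [NP some frozen cat] …. Total: 8.

8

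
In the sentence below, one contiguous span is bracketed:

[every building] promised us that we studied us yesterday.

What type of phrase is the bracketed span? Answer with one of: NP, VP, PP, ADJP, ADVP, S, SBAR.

NP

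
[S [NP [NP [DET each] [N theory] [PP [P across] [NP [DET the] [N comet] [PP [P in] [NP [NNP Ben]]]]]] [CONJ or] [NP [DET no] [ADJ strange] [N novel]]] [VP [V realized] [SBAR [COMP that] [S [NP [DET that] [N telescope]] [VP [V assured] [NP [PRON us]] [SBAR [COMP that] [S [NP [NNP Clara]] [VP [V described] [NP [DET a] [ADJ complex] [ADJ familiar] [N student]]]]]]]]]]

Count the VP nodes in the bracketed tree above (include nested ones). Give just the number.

The VP constituents are: [VP realized that that telescope assured us that Clara described a complex familiar student]; [VP assured us that Clara described a complex familiar student]; [VP described a complex familiar student]. Total: 3.

3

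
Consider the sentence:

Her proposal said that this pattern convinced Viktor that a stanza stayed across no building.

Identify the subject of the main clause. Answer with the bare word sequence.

In the main clause the verb is "said"; the NP preceding it, "her proposal", is the subject.

her proposal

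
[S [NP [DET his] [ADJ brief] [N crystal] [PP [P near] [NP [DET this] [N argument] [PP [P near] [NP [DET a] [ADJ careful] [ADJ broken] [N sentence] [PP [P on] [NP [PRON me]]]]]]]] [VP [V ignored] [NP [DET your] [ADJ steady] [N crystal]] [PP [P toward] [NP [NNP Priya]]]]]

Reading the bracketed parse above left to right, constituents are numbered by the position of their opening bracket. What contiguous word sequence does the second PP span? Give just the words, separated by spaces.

near a careful broken sentence on me

Opening `[PP` markers occur at word positions 4, 7, 12, 18; the second of these opens the constituent [PP near a careful broken sentence on me].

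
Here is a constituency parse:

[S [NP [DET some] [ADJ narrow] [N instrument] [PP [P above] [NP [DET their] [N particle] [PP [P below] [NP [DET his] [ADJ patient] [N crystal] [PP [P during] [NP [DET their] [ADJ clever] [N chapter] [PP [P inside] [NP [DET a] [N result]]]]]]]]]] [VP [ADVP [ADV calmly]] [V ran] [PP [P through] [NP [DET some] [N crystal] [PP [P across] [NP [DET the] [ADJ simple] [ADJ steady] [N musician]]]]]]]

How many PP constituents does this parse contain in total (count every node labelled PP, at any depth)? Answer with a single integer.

6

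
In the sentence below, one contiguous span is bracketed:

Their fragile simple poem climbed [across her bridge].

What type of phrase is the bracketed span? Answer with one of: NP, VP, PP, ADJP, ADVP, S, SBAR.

PP

The bracketed span "across her bridge" is headed by "across", making it a prepositional phrase (PP).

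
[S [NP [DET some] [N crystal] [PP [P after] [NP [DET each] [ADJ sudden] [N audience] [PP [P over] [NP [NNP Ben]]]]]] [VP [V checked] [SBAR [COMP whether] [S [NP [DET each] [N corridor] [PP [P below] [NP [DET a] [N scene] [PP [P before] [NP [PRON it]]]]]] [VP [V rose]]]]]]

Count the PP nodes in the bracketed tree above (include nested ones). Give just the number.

Scanning left to right, an opening `[PP` appears at word positions 3, 7, 13, 16 — 4 in total.

4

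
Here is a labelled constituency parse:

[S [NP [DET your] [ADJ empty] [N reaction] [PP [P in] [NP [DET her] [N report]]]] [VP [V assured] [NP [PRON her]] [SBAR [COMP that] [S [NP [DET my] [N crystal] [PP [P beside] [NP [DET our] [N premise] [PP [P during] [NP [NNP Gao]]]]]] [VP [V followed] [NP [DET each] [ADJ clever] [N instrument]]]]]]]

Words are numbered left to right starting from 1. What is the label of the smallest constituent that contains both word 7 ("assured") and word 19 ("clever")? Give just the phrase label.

VP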